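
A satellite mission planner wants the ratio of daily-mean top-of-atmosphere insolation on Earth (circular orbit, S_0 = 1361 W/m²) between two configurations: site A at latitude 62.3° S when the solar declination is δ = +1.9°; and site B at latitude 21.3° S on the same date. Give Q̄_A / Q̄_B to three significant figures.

— Configuration A (ϕ=-62.3°):
cos h₀ = −tan(-62.3°) tan(+1.900°) = 0.0632, h₀ = 1.5076 rad.
Bracket: h₀ sin ϕ sin δ + cos ϕ cos δ sin h₀ = 1.5076×-0.88539×0.03316 + 0.46484×0.99945×0.99800 = -0.044262 + 0.463655 = 0.419393.
Q̄ = (S_0/π) × [bracket] = (1361/π) × 0.419393 = 181.69 W/m².
— Configuration B (ϕ=-21.3°):
cos h₀ = −tan(-21.3°) tan(+1.900°) = 0.0129, h₀ = 1.5579 rad.
Bracket: h₀ sin ϕ sin δ + cos ϕ cos δ sin h₀ = 1.5579×-0.36325×0.03316 + 0.93169×0.99945×0.99992 = -0.018765 + 0.931103 = 0.912338.
Q̄ = (S_0/π) × [bracket] = (1361/π) × 0.912338 = 395.24 W/m².
Ratio Q̄_A / Q̄_B = 181.69 / 395.24 = 0.4597.

Q̄_A / Q̄_B ≈ 0.460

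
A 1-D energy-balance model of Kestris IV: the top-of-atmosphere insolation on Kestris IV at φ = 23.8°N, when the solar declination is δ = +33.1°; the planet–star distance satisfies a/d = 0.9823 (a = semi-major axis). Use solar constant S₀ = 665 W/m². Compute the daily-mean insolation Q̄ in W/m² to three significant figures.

Q̄ ≈ 234 W/m²

cos H₀ = −tan(+23.8°) tan(+33.100°) = -0.2875, H₀ = 1.8624 rad.
Bracket: H₀ sin φ sin δ + cos φ cos δ sin H₀ = 1.8624×0.40355×0.54610 + 0.91496×0.83772×0.95778 = 0.410433 + 0.734119 = 1.144552.
Inverse-square distance factor (a/d)² = 0.9823² = 0.964913.
Q̄ = (S₀/π) × 0.964913 × [bracket] = (665/π) × 0.964913 × 1.144552 = 233.8 W/m².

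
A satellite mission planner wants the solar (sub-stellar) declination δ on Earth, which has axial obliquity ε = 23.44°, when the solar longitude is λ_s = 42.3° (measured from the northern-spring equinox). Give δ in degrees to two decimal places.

δ = +15.53°

sin δ = sin ε · sin λ_s = sin 23.44° × sin 42.3° = 0.267717.
δ = arcsin(0.267717) = +15.53°.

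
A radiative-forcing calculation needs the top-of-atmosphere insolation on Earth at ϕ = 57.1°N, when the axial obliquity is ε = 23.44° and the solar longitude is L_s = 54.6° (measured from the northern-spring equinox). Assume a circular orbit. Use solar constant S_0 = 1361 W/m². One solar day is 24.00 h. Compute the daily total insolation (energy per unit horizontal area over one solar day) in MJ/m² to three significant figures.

Solar declination: sin δ = sin ε · sin L_s = sin 23.44° × sin 54.6° = 0.32425, so δ = +18.920°.
cos h₀ = −tan(+57.1°) tan(+18.920°) = -0.5298, h₀ = 2.1292 rad.
Bracket: h₀ sin ϕ sin δ + cos ϕ cos δ sin h₀ = 2.1292×0.83962×0.32425 + 0.54317×0.94597×0.84810 = 0.579668 + 0.435773 = 1.015441.
Q̄ = (S_0/π) × [bracket] = (1361/π) × 1.015441 = 439.91 W/m².
Daily total = Q̄ × 24.00 h × 3600 s/h = 439.91 × 24.00 × 3600 / 10⁶ = 38.01 MJ/m².

38.0 MJ/m²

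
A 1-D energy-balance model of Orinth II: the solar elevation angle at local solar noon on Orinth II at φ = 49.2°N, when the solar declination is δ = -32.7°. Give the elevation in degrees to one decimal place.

At local noon the hour angle is zero, so the zenith angle equals |φ − δ| = |+49.2° − (-32.700°)| = 81.900°.
Elevation = 90° − 81.900° = 8.1°.

8.1°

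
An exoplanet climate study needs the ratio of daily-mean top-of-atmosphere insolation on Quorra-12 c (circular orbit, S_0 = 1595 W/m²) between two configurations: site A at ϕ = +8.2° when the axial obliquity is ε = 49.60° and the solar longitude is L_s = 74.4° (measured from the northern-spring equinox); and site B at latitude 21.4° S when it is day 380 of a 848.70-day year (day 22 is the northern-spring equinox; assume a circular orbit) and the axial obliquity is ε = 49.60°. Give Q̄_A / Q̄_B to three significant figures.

— Configuration A (ϕ=+8.2°):
Solar declination: sin δ = sin ε · sin L_s = sin 49.60° × sin 74.4° = 0.73349, so δ = +47.179°.
cos h₀ = −tan(+8.2°) tan(+47.179°) = -0.1555, h₀ = 1.7269 rad.
Bracket: h₀ sin ϕ sin δ + cos ϕ cos δ sin h₀ = 1.7269×0.14263×0.73349 + 0.98978×0.67971×0.98784 = 0.180664 + 0.664583 = 0.845247.
Q̄ = (S_0/π) × [bracket] = (1595/π) × 0.845247 = 429.14 W/m².
— Configuration B (ϕ=-21.4°):
Solar longitude: L_s = 360° × (380 − 22)/848.70 = 151.856°.
sin δ = sin 49.60° × sin 151.856° = 0.35921, so δ = +21.052°.
cos h₀ = −tan(-21.4°) tan(+21.052°) = 0.1508, h₀ = 1.4194 rad.
Bracket: h₀ sin ϕ sin δ + cos ϕ cos δ sin h₀ = 1.4194×-0.36488×0.35921 + 0.93106×0.93326×0.98856 = -0.186039 + 0.858981 = 0.672942.
Q̄ = (S_0/π) × [bracket] = (1595/π) × 0.672942 = 341.66 W/m².
Ratio Q̄_A / Q̄_B = 429.14 / 341.66 = 1.256.

Q̄_A / Q̄_B ≈ 1.26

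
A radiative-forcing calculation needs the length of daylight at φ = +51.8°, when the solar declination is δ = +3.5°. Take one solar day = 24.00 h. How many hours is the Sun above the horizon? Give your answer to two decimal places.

cos H₀ = −tan φ · tan δ = −tan(+51.8°) × tan(+3.500°) = -0.0777, so H₀ = 1.6486 rad = 94.46°.
Daylight = 2H₀/(2π) × 24.00 h = (1.6486/π) × 24.00 = 12.59 h.

12.59 h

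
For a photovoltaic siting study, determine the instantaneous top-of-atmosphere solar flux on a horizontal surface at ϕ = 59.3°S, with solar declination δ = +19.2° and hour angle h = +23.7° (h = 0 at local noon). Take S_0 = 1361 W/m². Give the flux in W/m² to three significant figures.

216 W/m²

cos θ_z = sin ϕ sin δ + cos ϕ cos δ cos h = -0.282777 + 0.441482 = 0.158705.
Flux = S_0 · cos θ_z = 1361 × 0.158705 = 216.0 W/m².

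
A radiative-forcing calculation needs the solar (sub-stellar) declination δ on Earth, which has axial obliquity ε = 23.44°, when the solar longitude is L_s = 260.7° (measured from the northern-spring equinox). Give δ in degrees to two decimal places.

sin δ = sin ε · sin L_s = sin 23.44° × sin 260.7° = -0.392560.
δ = arcsin(-0.392560) = -23.11°.

δ = -23.11°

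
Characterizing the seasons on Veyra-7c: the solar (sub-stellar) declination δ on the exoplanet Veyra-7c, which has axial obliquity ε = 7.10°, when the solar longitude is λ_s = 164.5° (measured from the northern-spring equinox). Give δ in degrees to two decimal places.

δ = +1.89°

sin δ = sin ε · sin λ_s = sin 7.10° × sin 164.5° = 0.033031.
δ = arcsin(0.033031) = +1.89°.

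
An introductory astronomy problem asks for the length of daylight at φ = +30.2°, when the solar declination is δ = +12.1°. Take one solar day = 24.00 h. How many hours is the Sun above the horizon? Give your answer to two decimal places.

12.96 h

cos H₀ = −tan φ · tan δ = −tan(+30.2°) × tan(+12.100°) = -0.1248, so H₀ = 1.6959 rad = 97.17°.
Daylight = 2H₀/(2π) × 24.00 h = (1.6959/π) × 24.00 = 12.96 h.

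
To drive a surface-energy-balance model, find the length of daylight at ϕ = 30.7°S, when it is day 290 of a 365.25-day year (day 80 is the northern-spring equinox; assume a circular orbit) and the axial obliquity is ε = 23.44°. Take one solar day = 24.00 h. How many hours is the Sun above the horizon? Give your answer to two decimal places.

12.83 h

Solar longitude: L_s = 360° × (290 − 80)/365.25 = 206.982°.
sin δ = sin 23.44° × sin 206.982° = -0.18048, so δ = -10.398°.
cos h₀ = −tan ϕ · tan δ = −tan(-30.7°) × tan(-10.398°) = -0.1089, so h₀ = 1.6800 rad = 96.25°.
Daylight = 2h₀/(2π) × 24.00 h = (1.6800/π) × 24.00 = 12.83 h.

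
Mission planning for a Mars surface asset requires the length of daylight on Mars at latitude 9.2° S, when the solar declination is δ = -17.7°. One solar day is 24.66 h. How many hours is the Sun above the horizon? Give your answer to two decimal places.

cos H₀ = −tan φ · tan δ = −tan(-9.2°) × tan(-17.700°) = -0.0517, so H₀ = 1.6225 rad = 92.96°.
Daylight = 2H₀/(2π) × 24.66 h = (1.6225/π) × 24.66 = 12.74 h.

12.74 h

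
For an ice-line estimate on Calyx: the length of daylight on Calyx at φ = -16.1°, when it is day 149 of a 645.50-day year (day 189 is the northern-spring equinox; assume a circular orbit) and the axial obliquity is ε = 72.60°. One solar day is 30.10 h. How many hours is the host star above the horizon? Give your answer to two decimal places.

16.13 h

Solar longitude: λ_s = 360° × (149 − 189)/645.50 = -22.308°, i.e. -22.308° + 360° = 337.692°.
sin δ = sin 72.60° × sin 337.692° = -0.36222, so δ = -21.237°.
cos H₀ = −tan φ · tan δ = −tan(-16.1°) × tan(-21.237°) = -0.1122, so H₀ = 1.6832 rad = 96.44°.
Daylight = 2H₀/(2π) × 30.10 h = (1.6832/π) × 30.10 = 16.13 h.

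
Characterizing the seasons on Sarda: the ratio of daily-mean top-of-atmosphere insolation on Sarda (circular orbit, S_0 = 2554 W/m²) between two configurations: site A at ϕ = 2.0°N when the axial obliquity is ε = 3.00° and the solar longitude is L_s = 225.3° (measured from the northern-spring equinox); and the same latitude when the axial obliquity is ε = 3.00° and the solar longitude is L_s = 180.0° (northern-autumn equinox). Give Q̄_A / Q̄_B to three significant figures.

— Configuration A (ϕ=+2.0°):
Solar declination: sin δ = sin ε · sin L_s = sin 3.00° × sin 225.3° = -0.03720, so δ = -2.132°.
cos h₀ = −tan(+2.0°) tan(-2.132°) = 0.0013, h₀ = 1.5695 rad.
Bracket: h₀ sin ϕ sin δ + cos ϕ cos δ sin h₀ = 1.5695×0.03490×-0.03720 + 0.99939×0.99931×1.00000 = -0.002038 + 0.998700 = 0.996662.
Q̄ = (S_0/π) × [bracket] = (2554/π) × 0.996662 = 810.25 W/m².
— Configuration B (ϕ=+2.0°):
Solar declination: sin δ = sin ε · sin L_s = sin 3.00° × sin 180.0° = 0.00000, so δ = +0.000°.
cos h₀ = −tan(+2.0°) tan(+0.000°) = -0.0000, h₀ = 1.5708 rad.
Bracket: h₀ sin ϕ sin δ + cos ϕ cos δ sin h₀ = 1.5708×0.03490×0.00000 + 0.99939×1.00000×1.00000 = 0.000000 + 0.999390 = 0.999390.
Q̄ = (S_0/π) × [bracket] = (2554/π) × 0.999390 = 812.47 W/m².
Ratio Q̄_A / Q̄_B = 810.25 / 812.47 = 0.9973.

Q̄_A / Q̄_B ≈ 0.997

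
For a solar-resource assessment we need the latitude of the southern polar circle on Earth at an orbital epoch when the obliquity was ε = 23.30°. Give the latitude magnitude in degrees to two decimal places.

The polar circle is the lowest latitude that experiences at least one full rotation of continuous darkness at the northern-summer solstice; it lies at |φ| = 90° − ε = 90° − 23.30° = 66.70°.

66.70°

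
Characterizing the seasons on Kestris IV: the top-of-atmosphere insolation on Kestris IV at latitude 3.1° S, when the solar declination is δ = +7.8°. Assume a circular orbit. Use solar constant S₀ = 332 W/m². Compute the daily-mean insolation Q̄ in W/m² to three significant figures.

Q̄ ≈ 103 W/m²

cos H₀ = −tan(-3.1°) tan(+7.800°) = 0.0074, H₀ = 1.5634 rad.
Bracket: H₀ sin φ sin δ + cos φ cos δ sin H₀ = 1.5634×-0.05408×0.13572 + 0.99854×0.99075×0.99997 = -0.011475 + 0.989274 = 0.977799.
Q̄ = (S₀/π) × [bracket] = (332/π) × 0.977799 = 103.3 W/m².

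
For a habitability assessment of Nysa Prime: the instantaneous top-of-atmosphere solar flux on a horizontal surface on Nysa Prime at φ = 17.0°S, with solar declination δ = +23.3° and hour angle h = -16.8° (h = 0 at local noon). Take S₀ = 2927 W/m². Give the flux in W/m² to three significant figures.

cos θ_z = sin φ sin δ + cos φ cos δ cos h = -0.115646 + 0.840828 = 0.725182.
Flux = S₀ · cos θ_z = 2927 × 0.725182 = 2123 W/m².

2.12e+03 W/m²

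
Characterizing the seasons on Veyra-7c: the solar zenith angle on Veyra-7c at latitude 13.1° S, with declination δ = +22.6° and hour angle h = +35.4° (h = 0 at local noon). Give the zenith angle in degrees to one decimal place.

cos θ_z = sin φ sin δ + cos φ cos δ cos h = -0.087101 + 0.732950 = 0.645849.
θ_z = arccos(0.645849) = 49.8°.

θ_z = 49.8°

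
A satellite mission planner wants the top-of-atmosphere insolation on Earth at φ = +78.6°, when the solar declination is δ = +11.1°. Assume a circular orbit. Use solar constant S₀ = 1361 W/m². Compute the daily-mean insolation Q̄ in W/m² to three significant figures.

Q̄ ≈ 257 W/m²

cos H₀ = −tan(+78.6°) tan(+11.100°) = -0.9730, H₀ = 2.9087 rad.
Bracket: H₀ sin φ sin δ + cos φ cos δ sin H₀ = 2.9087×0.98027×0.19252 + 0.19766×0.98129×0.23078 = 0.548934 + 0.044762 = 0.593696.
Q̄ = (S₀/π) × [bracket] = (1361/π) × 0.593696 = 257.2 W/m².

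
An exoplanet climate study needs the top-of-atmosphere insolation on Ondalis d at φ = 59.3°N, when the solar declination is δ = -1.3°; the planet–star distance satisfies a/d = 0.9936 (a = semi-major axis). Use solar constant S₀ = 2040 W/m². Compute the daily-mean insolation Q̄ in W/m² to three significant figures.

Q̄ ≈ 308 W/m²

cos H₀ = −tan(+59.3°) tan(-1.300°) = 0.0382, H₀ = 1.5326 rad.
Bracket: H₀ sin φ sin δ + cos φ cos δ sin H₀ = 1.5326×0.85985×-0.02269 + 0.51054×0.99974×0.99927 = -0.029901 + 0.510035 = 0.480134.
Inverse-square distance factor (a/d)² = 0.9936² = 0.987241.
Q̄ = (S₀/π) × 0.987241 × [bracket] = (2040/π) × 0.987241 × 0.480134 = 307.8 W/m².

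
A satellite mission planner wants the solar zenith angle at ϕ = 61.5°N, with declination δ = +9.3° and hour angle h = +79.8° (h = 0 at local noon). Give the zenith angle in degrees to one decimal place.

cos θ_z = sin ϕ sin δ + cos ϕ cos δ cos h = 0.142020 + 0.083387 = 0.225407.
θ_z = arccos(0.225407) = 77.0°.

θ_z = 77.0°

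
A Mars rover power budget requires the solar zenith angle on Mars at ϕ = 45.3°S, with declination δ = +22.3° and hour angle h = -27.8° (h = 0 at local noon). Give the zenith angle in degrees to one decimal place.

θ_z = 72.2°

cos θ_z = sin ϕ sin δ + cos ϕ cos δ cos h = -0.269717 + 0.575674 = 0.305957.
θ_z = arccos(0.305957) = 72.2°.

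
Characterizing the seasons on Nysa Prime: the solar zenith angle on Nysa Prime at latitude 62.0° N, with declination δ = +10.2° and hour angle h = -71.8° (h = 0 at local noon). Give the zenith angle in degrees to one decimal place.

cos θ_z = sin φ sin δ + cos φ cos δ cos h = 0.156357 + 0.144315 = 0.300672.
θ_z = arccos(0.300672) = 72.5°.

θ_z = 72.5°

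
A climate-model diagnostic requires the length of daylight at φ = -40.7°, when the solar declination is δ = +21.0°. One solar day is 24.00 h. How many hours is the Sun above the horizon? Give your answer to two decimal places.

cos H₀ = −tan φ · tan δ = −tan(-40.7°) × tan(+21.000°) = 0.3302, so H₀ = 1.2343 rad = 70.72°.
Daylight = 2H₀/(2π) × 24.00 h = (1.2343/π) × 24.00 = 9.43 h.

9.43 h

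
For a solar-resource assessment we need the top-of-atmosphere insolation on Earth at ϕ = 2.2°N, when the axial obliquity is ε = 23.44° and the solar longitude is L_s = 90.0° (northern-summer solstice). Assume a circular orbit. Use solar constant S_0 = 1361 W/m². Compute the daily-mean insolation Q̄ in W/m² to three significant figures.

Q̄ ≈ 408 W/m²

Solar declination: sin δ = sin ε · sin L_s = sin 23.44° × sin 90.0° = 0.39779, so δ = +23.440°.
cos h₀ = −tan(+2.2°) tan(+23.440°) = -0.0167, h₀ = 1.5875 rad.
Bracket: h₀ sin ϕ sin δ + cos ϕ cos δ sin h₀ = 1.5875×0.03839×0.39779 + 0.99926×0.91748×0.99986 = 0.024243 + 0.916673 = 0.940916.
Q̄ = (S_0/π) × [bracket] = (1361/π) × 0.940916 = 407.6 W/m².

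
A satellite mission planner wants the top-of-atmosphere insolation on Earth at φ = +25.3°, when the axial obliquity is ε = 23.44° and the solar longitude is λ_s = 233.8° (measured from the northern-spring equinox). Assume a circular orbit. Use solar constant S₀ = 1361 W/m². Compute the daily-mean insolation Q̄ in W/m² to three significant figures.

Q̄ ≈ 282 W/m²

Solar declination: sin δ = sin ε · sin λ_s = sin 23.44° × sin 233.8° = -0.32100, so δ = -18.723°.
cos H₀ = −tan(+25.3°) tan(-18.723°) = 0.1602, H₀ = 1.4099 rad.
Bracket: H₀ sin φ sin δ + cos φ cos δ sin H₀ = 1.4099×0.42736×-0.32100 + 0.90408×0.94708×0.98708 = -0.193414 + 0.845174 = 0.651760.
Q̄ = (S₀/π) × [bracket] = (1361/π) × 0.651760 = 282.4 W/m².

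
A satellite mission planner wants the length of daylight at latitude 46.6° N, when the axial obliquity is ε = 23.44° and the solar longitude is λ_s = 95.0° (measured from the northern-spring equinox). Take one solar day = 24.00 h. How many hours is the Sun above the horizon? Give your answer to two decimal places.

Solar declination: sin δ = sin ε · sin λ_s = sin 23.44° × sin 95.0° = 0.39627, so δ = +23.346°.
cos H₀ = −tan φ · tan δ = −tan(+46.6°) × tan(+23.346°) = -0.4564, so H₀ = 2.0448 rad = 117.16°.
Daylight = 2H₀/(2π) × 24.00 h = (2.0448/π) × 24.00 = 15.62 h.

15.62 h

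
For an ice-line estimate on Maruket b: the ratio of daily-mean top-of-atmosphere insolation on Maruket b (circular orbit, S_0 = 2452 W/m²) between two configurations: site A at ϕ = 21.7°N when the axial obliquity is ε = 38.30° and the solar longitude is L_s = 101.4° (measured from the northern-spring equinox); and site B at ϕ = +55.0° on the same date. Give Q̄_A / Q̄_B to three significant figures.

— Configuration A (ϕ=+21.7°):
Solar declination: sin δ = sin ε · sin L_s = sin 38.30° × sin 101.4° = 0.60755, so δ = +37.413°.
cos h₀ = −tan(+21.7°) tan(+37.413°) = -0.3044, h₀ = 1.8801 rad.
Bracket: h₀ sin ϕ sin δ + cos ϕ cos δ sin h₀ = 1.8801×0.36975×0.60755 + 0.92913×0.79428×0.95255 = 0.422349 + 0.702972 = 1.125321.
Q̄ = (S_0/π) × [bracket] = (2452/π) × 1.125321 = 878.31 W/m².
— Configuration B (ϕ=+55.0°):
cos h₀ = −tan(+55.0°) tan(+37.413°) = -1.0924 ≤ −1 ⇒ polar day, h₀ = π.
Bracket: h₀ sin ϕ sin δ + cos ϕ cos δ sin h₀ = 3.1416×0.81915×0.60755 + 0.57358×0.79428×0.00000 = 1.563494 + 0.000000 = 1.563494.
Q̄ = (S_0/π) × [bracket] = (2452/π) × 1.563494 = 1220.3 W/m².
Ratio Q̄_A / Q̄_B = 878.31 / 1220.3 = 0.7197.

Q̄_A / Q̄_B ≈ 0.720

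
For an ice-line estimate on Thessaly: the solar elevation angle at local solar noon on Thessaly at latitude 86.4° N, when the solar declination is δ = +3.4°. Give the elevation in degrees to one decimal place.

At local noon the hour angle is zero, so the zenith angle equals |φ − δ| = |+86.4° − (+3.400°)| = 83.000°.
Elevation = 90° − 83.000° = 7.0°.

7.0°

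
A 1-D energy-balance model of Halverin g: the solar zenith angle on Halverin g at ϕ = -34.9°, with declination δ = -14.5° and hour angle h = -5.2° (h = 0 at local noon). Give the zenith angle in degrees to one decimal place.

cos θ_z = sin ϕ sin δ + cos ϕ cos δ cos h = 0.143254 + 0.790760 = 0.934014.
θ_z = arccos(0.934014) = 20.9°.

θ_z = 20.9°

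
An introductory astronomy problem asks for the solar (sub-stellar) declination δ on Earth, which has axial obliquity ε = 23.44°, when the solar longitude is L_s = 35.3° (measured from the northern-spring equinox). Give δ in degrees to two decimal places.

δ = +13.29°

sin δ = sin ε · sin L_s = sin 23.44° × sin 35.3° = 0.229865.
δ = arcsin(0.229865) = +13.29°.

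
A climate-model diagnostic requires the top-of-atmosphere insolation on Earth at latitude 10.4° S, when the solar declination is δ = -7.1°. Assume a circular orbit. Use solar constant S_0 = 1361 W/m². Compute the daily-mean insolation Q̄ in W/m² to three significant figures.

Q̄ ≈ 438 W/m²

cos h₀ = −tan(-10.4°) tan(-7.100°) = -0.0229, h₀ = 1.5937 rad.
Bracket: h₀ sin ϕ sin δ + cos ϕ cos δ sin h₀ = 1.5937×-0.18052×-0.12360 + 0.98357×0.99233×0.99974 = 0.035559 + 0.975772 = 1.011331.
Q̄ = (S_0/π) × [bracket] = (1361/π) × 1.011331 = 438.1 W/m².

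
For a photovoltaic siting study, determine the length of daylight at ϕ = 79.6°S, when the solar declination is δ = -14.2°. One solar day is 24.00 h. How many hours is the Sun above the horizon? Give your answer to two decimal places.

Sunrise equation: cos h₀ = −tan ϕ · tan δ = -1.3787 ≤ −1, so the Sun never sets (polar day) and h₀ = π.
Daylight = 2h₀/(2π) × 24.00 h = (3.1416/π) × 24.00 = 24.00 h.

24.00 h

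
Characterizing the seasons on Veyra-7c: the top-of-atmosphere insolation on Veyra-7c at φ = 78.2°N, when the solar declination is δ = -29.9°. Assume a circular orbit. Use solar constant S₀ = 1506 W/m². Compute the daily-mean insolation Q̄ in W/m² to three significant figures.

cos H₀ = −tan(+78.2°) tan(-29.900°) = 2.7525 ≥ 1 ⇒ polar night, H₀ = 0 and Q̄ = 0.

Q̄ ≈ 0.00 W/m²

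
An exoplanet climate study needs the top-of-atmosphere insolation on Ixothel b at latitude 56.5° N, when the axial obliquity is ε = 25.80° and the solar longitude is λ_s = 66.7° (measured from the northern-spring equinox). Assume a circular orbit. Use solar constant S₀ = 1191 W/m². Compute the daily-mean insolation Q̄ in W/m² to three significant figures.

Q̄ ≈ 434 W/m²

Solar declination: sin δ = sin ε · sin λ_s = sin 25.80° × sin 66.7° = 0.39974, so δ = +23.562°.
cos H₀ = −tan(+56.5°) tan(+23.562°) = -0.6589, H₀ = 2.2901 rad.
Bracket: H₀ sin φ sin δ + cos φ cos δ sin H₀ = 2.2901×0.83389×0.39974 + 0.55194×0.91663×0.75226 = 0.763380 + 0.380587 = 1.143967.
Q̄ = (S₀/π) × [bracket] = (1191/π) × 1.143967 = 433.7 W/m².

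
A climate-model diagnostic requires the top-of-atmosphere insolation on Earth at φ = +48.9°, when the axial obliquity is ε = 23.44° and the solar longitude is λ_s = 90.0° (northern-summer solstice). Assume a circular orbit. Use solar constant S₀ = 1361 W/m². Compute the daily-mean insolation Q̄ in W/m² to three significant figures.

Q̄ ≈ 498 W/m²

Solar declination: sin δ = sin ε · sin λ_s = sin 23.44° × sin 90.0° = 0.39779, so δ = +23.440°.
cos H₀ = −tan(+48.9°) tan(+23.440°) = -0.4970, H₀ = 2.0909 rad.
Bracket: H₀ sin φ sin δ + cos φ cos δ sin H₀ = 2.0909×0.75356×0.39779 + 0.65738×0.91748×0.86775 = 0.626765 + 0.523369 = 1.150134.
Q̄ = (S₀/π) × [bracket] = (1361/π) × 1.150134 = 498.3 W/m².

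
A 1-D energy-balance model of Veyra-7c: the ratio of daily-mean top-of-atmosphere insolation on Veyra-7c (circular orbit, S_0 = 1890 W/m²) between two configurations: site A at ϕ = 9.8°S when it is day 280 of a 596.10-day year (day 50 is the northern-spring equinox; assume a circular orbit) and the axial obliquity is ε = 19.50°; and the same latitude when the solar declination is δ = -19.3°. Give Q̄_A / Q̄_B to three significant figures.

— Configuration A (ϕ=-9.8°):
Solar longitude: L_s = 360° × (280 − 50)/596.10 = 138.903°.
sin δ = sin 19.50° × sin 138.903° = 0.21942, so δ = +12.675°.
cos h₀ = −tan(-9.8°) tan(+12.675°) = 0.0388, h₀ = 1.5319 rad.
Bracket: h₀ sin ϕ sin δ + cos ϕ cos δ sin h₀ = 1.5319×-0.17021×0.21942 + 0.98541×0.97563×0.99925 = -0.057213 + 0.960675 = 0.903462.
Q̄ = (S_0/π) × [bracket] = (1890/π) × 0.903462 = 543.53 W/m².
— Configuration B (ϕ=-9.8°):
cos h₀ = −tan(-9.8°) tan(-19.300°) = -0.0605, h₀ = 1.6313 rad.
Bracket: h₀ sin ϕ sin δ + cos ϕ cos δ sin h₀ = 1.6313×-0.17021×-0.33051 + 0.98541×0.94380×0.99817 = 0.091771 + 0.928328 = 1.020099.
Q̄ = (S_0/π) × [bracket] = (1890/π) × 1.020099 = 613.70 W/m².
Ratio Q̄_A / Q̄_B = 543.53 / 613.70 = 0.8857.

Q̄_A / Q̄_B ≈ 0.886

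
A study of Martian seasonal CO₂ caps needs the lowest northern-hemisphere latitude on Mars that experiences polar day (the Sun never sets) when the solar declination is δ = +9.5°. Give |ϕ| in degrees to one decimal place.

Polar day requires cos h₀ = −tan ϕ tan δ ≤ −1, i.e. tan ϕ tan δ ≥ 1.
The boundary is |tan ϕ| · |tan δ| = 1, so |ϕ| = 90° − |δ| = 90° − 9.5° = 80.5° in the northern hemisphere.

|ϕ| = 80.5°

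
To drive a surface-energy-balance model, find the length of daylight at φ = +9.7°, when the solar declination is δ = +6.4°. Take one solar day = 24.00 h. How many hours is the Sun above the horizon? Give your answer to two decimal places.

12.15 h

cos H₀ = −tan φ · tan δ = −tan(+9.7°) × tan(+6.400°) = -0.0192, so H₀ = 1.5900 rad = 91.10°.
Daylight = 2H₀/(2π) × 24.00 h = (1.5900/π) × 24.00 = 12.15 h.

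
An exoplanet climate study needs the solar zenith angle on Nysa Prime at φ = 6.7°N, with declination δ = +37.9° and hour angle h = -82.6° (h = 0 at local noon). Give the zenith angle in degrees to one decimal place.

θ_z = 80.1°

cos θ_z = sin φ sin δ + cos φ cos δ cos h = 0.071669 + 0.100936 = 0.172605.
θ_z = arccos(0.172605) = 80.1°.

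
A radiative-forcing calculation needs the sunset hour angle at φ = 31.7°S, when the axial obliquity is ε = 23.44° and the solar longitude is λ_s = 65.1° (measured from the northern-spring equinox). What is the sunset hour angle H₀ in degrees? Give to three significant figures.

H₀ = 76.2°

Solar declination: sin δ = sin ε · sin λ_s = sin 23.44° × sin 65.1° = 0.36081, so δ = +21.150°.
cos H₀ = −tan φ · tan δ = −tan(-31.7°) × tan(+21.150°) = 0.2389, so H₀ = 1.3295 rad = 76.18°.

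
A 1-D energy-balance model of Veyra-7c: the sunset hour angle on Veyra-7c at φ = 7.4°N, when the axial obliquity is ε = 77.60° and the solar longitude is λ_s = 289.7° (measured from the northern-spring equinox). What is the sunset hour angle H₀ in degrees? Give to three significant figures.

H₀ = 72.3°

Solar declination: sin δ = sin ε · sin λ_s = sin 77.60° × sin 289.7° = -0.91951, so δ = -66.854°.
cos H₀ = −tan φ · tan δ = −tan(+7.4°) × tan(-66.854°) = 0.3038, so H₀ = 1.2621 rad = 72.31°.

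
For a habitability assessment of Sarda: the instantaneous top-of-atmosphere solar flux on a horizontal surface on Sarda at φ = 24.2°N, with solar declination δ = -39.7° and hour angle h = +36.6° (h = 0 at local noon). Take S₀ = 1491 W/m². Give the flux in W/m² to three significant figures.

cos θ_z = sin φ sin δ + cos φ cos δ cos h = -0.261846 + 0.563405 = 0.301559.
Flux = S₀ · cos θ_z = 1491 × 0.301559 = 449.6 W/m².

450 W/m²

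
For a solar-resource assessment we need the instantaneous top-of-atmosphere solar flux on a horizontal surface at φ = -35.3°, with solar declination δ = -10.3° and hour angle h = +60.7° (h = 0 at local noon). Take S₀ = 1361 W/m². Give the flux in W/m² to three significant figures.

cos θ_z = sin φ sin δ + cos φ cos δ cos h = 0.103322 + 0.392967 = 0.496289.
Flux = S₀ · cos θ_z = 1361 × 0.496289 = 675.4 W/m².

675 W/m²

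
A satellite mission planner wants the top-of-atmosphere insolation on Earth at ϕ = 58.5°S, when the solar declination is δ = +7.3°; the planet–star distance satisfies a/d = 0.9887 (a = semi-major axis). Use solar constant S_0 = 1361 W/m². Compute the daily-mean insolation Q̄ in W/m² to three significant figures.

Q̄ ≈ 152 W/m²

cos h₀ = −tan(-58.5°) tan(+7.300°) = 0.2090, h₀ = 1.3602 rad.
Bracket: h₀ sin ϕ sin δ + cos ϕ cos δ sin h₀ = 1.3602×-0.85264×0.12706 + 0.52250×0.99189×0.97791 = -0.147359 + 0.506814 = 0.359455.
Inverse-square distance factor (a/d)² = 0.9887² = 0.977528.
Q̄ = (S_0/π) × 0.977528 × [bracket] = (1361/π) × 0.977528 × 0.359455 = 152.2 W/m².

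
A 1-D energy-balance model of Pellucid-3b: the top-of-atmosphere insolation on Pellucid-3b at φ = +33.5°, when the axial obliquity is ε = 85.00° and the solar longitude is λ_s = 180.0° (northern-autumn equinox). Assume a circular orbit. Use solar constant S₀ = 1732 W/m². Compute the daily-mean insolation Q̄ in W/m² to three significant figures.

Q̄ ≈ 460 W/m²

Solar declination: sin δ = sin ε · sin λ_s = sin 85.00° × sin 180.0° = 0.00000, so δ = +0.000°.
cos H₀ = −tan(+33.5°) tan(+0.000°) = -0.0000, H₀ = 1.5708 rad.
Bracket: H₀ sin φ sin δ + cos φ cos δ sin H₀ = 1.5708×0.55194×0.00000 + 0.83389×1.00000×1.00000 = 0.000000 + 0.833890 = 0.833890.
Q̄ = (S₀/π) × [bracket] = (1732/π) × 0.833890 = 459.7 W/m².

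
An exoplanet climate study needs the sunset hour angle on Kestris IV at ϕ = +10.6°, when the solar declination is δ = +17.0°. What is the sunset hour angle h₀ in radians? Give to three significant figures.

cos h₀ = −tan ϕ · tan δ = −tan(+10.6°) × tan(+17.000°) = -0.0572, so h₀ = 1.6280 rad = 93.28°.

h₀ = 1.63 rad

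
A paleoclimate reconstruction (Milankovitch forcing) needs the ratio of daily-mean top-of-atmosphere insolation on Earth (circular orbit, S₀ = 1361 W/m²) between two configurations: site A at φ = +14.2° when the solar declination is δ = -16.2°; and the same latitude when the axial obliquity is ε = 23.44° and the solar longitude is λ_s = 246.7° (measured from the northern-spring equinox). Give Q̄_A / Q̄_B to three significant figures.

— Configuration A (φ=+14.2°):
cos H₀ = −tan(+14.2°) tan(-16.200°) = 0.0735, H₀ = 1.4972 rad.
Bracket: H₀ sin φ sin δ + cos φ cos δ sin H₀ = 1.4972×0.24531×-0.27899 + 0.96945×0.96029×0.99729 = -0.102467 + 0.928430 = 0.825963.
Q̄ = (S₀/π) × [bracket] = (1361/π) × 0.825963 = 357.82 W/m².
— Configuration B (φ=+14.2°):
Solar declination: sin δ = sin ε · sin λ_s = sin 23.44° × sin 246.7° = -0.36535, so δ = -21.429°.
cos H₀ = −tan(+14.2°) tan(-21.429°) = 0.0993, H₀ = 1.4713 rad.
Bracket: H₀ sin φ sin δ + cos φ cos δ sin H₀ = 1.4713×0.24531×-0.36535 + 0.96945×0.93087×0.99506 = -0.131864 + 0.897974 = 0.766110.
Q̄ = (S₀/π) × [bracket] = (1361/π) × 0.766110 = 331.89 W/m².
Ratio Q̄_A / Q̄_B = 357.82 / 331.89 = 1.078.

Q̄_A / Q̄_B ≈ 1.08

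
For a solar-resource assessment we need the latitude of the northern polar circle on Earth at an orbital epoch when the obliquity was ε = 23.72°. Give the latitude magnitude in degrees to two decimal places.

66.28°

The polar circle is the lowest latitude that experiences at least one full rotation of continuous daylight at the northern-summer solstice; it lies at |φ| = 90° − ε = 90° − 23.72° = 66.28°.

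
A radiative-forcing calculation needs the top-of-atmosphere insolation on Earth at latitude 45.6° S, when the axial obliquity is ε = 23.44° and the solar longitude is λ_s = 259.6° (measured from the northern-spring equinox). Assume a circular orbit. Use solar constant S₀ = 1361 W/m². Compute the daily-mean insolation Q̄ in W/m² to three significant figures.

Q̄ ≈ 496 W/m²

Solar declination: sin δ = sin ε · sin λ_s = sin 23.44° × sin 259.6° = -0.39125, so δ = -23.033°.
cos H₀ = −tan(-45.6°) tan(-23.033°) = -0.4341, H₀ = 2.0199 rad.
Bracket: H₀ sin φ sin δ + cos φ cos δ sin H₀ = 2.0199×-0.71447×-0.39125 + 0.69966×0.92028×0.90084 = 0.564636 + 0.580036 = 1.144672.
Q̄ = (S₀/π) × [bracket] = (1361/π) × 1.144672 = 495.9 W/m².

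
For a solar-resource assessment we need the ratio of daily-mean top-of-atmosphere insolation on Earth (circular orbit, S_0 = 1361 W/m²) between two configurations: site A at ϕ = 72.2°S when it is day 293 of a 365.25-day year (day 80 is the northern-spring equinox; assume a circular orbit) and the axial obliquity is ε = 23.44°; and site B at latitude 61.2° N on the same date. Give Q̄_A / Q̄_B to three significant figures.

Q̄_A / Q̄_B ≈ 2.85

— Configuration A (ϕ=-72.2°):
Solar longitude: L_s = 360° × (293 − 80)/365.25 = 209.938°.
sin δ = sin 23.44° × sin 209.938° = -0.19852, so δ = -11.451°.
cos h₀ = −tan(-72.2°) tan(-11.451°) = -0.6309, h₀ = 2.2535 rad.
Bracket: h₀ sin ϕ sin δ + cos ϕ cos δ sin h₀ = 2.2535×-0.95213×-0.19852 + 0.30570×0.98010×0.77588 = 0.425949 + 0.232467 = 0.658416.
Q̄ = (S_0/π) × [bracket] = (1361/π) × 0.658416 = 285.24 W/m².
— Configuration B (ϕ=+61.2°):
cos h₀ = −tan(+61.2°) tan(-11.451°) = 0.3684, h₀ = 1.1935 rad.
Bracket: h₀ sin ϕ sin δ + cos ϕ cos δ sin h₀ = 1.1935×0.87631×-0.19852 + 0.48175×0.98010×0.92965 = -0.207627 + 0.438946 = 0.231319.
Q̄ = (S_0/π) × [bracket] = (1361/π) × 0.231319 = 100.21 W/m².
Ratio Q̄_A / Q̄_B = 285.24 / 100.21 = 2.846.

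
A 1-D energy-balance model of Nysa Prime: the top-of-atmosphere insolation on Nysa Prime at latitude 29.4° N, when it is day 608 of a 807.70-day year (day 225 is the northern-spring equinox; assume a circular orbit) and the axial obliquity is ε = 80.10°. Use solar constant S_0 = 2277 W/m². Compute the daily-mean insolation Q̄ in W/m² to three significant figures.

Q̄ ≈ 715 W/m²

Solar longitude: L_s = 360° × (608 − 225)/807.70 = 170.707°.
sin δ = sin 80.10° × sin 170.707° = 0.15908, so δ = +9.153°.
cos h₀ = −tan(+29.4°) tan(+9.153°) = -0.0908, h₀ = 1.6617 rad.
Bracket: h₀ sin ϕ sin δ + cos ϕ cos δ sin h₀ = 1.6617×0.49090×0.15908 + 0.87121×0.98727×0.99587 = 0.129766 + 0.856567 = 0.986333.
Q̄ = (S_0/π) × [bracket] = (2277/π) × 0.986333 = 714.9 W/m².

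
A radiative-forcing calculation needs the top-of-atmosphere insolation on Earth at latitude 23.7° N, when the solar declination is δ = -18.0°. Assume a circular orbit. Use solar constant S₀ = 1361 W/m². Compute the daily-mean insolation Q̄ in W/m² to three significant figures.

cos H₀ = −tan(+23.7°) tan(-18.000°) = 0.1426, H₀ = 1.4277 rad.
Bracket: H₀ sin φ sin δ + cos φ cos δ sin H₀ = 1.4277×0.40195×-0.30902 + 0.91566×0.95106×0.98978 = -0.177335 + 0.861948 = 0.684613.
Q̄ = (S₀/π) × [bracket] = (1361/π) × 0.684613 = 296.6 W/m².

Q̄ ≈ 297 W/m²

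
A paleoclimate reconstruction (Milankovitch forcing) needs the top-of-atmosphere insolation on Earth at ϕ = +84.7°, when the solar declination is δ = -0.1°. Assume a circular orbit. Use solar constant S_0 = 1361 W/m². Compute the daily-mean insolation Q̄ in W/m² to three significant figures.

cos h₀ = −tan(+84.7°) tan(-0.100°) = 0.0188, h₀ = 1.5520 rad.
Bracket: h₀ sin ϕ sin δ + cos ϕ cos δ sin h₀ = 1.5520×0.99572×-0.00175 + 0.09237×1.00000×0.99982 = -0.002704 + 0.092353 = 0.089649.
Q̄ = (S_0/π) × [bracket] = (1361/π) × 0.089649 = 38.84 W/m².

Q̄ ≈ 38.8 W/m²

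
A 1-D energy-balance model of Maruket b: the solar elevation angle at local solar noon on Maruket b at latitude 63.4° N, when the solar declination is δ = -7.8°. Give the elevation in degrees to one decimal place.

18.8°

At local noon the hour angle is zero, so the zenith angle equals |φ − δ| = |+63.4° − (-7.800°)| = 71.200°.
Elevation = 90° − 71.200° = 18.8°.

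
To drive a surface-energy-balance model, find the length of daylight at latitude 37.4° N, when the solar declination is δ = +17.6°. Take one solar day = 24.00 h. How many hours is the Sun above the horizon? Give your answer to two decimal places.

cos H₀ = −tan φ · tan δ = −tan(+37.4°) × tan(+17.600°) = -0.2425, so H₀ = 1.8158 rad = 104.04°.
Daylight = 2H₀/(2π) × 24.00 h = (1.8158/π) × 24.00 = 13.87 h.

13.87 h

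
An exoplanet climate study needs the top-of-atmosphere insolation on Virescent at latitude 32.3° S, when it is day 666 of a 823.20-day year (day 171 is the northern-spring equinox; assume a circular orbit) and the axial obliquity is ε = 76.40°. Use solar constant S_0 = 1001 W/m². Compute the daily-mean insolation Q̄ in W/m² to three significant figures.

Solar longitude: L_s = 360° × (666 − 171)/823.20 = 216.472°.
sin δ = sin 76.40° × sin 216.472° = -0.57777, so δ = -35.294°.
cos h₀ = −tan(-32.3°) tan(-35.294°) = -0.4475, h₀ = 2.0348 rad.
Bracket: h₀ sin ϕ sin δ + cos ϕ cos δ sin h₀ = 2.0348×-0.53435×-0.57777 + 0.84526×0.81620×0.89428 = 0.628207 + 0.616965 = 1.245172.
Q̄ = (S_0/π) × [bracket] = (1001/π) × 1.245172 = 396.7 W/m².

Q̄ ≈ 397 W/m²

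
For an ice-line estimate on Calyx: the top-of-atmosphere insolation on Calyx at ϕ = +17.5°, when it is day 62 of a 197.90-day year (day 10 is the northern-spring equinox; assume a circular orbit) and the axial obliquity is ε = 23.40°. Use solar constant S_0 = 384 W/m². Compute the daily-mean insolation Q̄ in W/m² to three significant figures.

Solar longitude: L_s = 360° × (62 − 10)/197.90 = 94.593°.
sin δ = sin 23.40° × sin 94.593° = 0.39587, so δ = +23.320°.
cos h₀ = −tan(+17.5°) tan(+23.320°) = -0.1359, h₀ = 1.7071 rad.
Bracket: h₀ sin ϕ sin δ + cos ϕ cos δ sin h₀ = 1.7071×0.30071×0.39587 + 0.95372×0.91831×0.99072 = 0.203217 + 0.867683 = 1.070900.
Q̄ = (S_0/π) × [bracket] = (384/π) × 1.070900 = 130.9 W/m².

Q̄ ≈ 131 W/m²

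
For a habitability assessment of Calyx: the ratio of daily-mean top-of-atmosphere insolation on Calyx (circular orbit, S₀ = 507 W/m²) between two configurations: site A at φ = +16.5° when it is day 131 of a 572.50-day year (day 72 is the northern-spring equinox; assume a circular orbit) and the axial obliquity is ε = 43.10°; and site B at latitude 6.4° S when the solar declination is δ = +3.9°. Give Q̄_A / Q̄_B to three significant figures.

— Configuration A (φ=+16.5°):
Solar longitude: λ_s = 360° × (131 − 72)/572.50 = 37.100°.
sin δ = sin 43.10° × sin 37.100° = 0.41216, so δ = +24.341°.
cos H₀ = −tan(+16.5°) tan(+24.341°) = -0.1340, H₀ = 1.7052 rad.
Bracket: H₀ sin φ sin δ + cos φ cos δ sin H₀ = 1.7052×0.28402×0.41216 + 0.95882×0.91111×0.99098 = 0.199614 + 0.865711 = 1.065325.
Q̄ = (S₀/π) × [bracket] = (507/π) × 1.065325 = 171.93 W/m².
— Configuration B (φ=-6.4°):
cos H₀ = −tan(-6.4°) tan(+3.900°) = 0.0076, H₀ = 1.5631 rad.
Bracket: H₀ sin φ sin δ + cos φ cos δ sin H₀ = 1.5631×-0.11147×0.06802 + 0.99377×0.99768×0.99997 = -0.011852 + 0.991435 = 0.979583.
Q̄ = (S₀/π) × [bracket] = (507/π) × 0.979583 = 158.09 W/m².
Ratio Q̄_A / Q̄_B = 171.93 / 158.09 = 1.088.

Q̄_A / Q̄_B ≈ 1.09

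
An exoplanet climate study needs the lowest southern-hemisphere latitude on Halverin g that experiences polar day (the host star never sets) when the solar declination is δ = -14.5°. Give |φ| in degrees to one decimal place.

Polar day requires cos H₀ = −tan φ tan δ ≤ −1, i.e. tan φ tan δ ≥ 1.
The boundary is |tan φ| · |tan δ| = 1, so |φ| = 90° − |δ| = 90° − 14.5° = 75.5° in the southern hemisphere.

|φ| = 75.5°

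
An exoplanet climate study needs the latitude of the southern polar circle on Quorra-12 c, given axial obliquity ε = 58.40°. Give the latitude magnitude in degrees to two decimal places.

The polar circle is the lowest latitude that experiences at least one full rotation of continuous darkness at the northern-summer solstice; it lies at |φ| = 90° − ε = 90° − 58.40° = 31.60°.

31.60°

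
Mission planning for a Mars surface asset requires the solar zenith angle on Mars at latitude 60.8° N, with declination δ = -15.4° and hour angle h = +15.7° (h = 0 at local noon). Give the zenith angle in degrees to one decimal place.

cos θ_z = sin φ sin δ + cos φ cos δ cos h = -0.231810 + 0.452796 = 0.220986.
θ_z = arccos(0.220986) = 77.2°.

θ_z = 77.2°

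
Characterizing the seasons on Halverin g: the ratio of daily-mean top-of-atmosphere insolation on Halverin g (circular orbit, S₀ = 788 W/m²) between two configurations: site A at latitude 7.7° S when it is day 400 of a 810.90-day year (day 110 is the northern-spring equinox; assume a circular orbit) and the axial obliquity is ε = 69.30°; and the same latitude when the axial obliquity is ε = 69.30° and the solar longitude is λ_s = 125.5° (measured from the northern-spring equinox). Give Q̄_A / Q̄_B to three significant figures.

— Configuration A (φ=-7.7°):
Solar longitude: λ_s = 360° × (400 − 110)/810.90 = 128.746°.
sin δ = sin 69.30° × sin 128.746° = 0.72958, so δ = +46.851°.
cos H₀ = −tan(-7.7°) tan(+46.851°) = 0.1442, H₀ = 1.4261 rad.
Bracket: H₀ sin φ sin δ + cos φ cos δ sin H₀ = 1.4261×-0.13399×0.72958 + 0.99098×0.68389×0.98954 = -0.139410 + 0.670632 = 0.531222.
Q̄ = (S₀/π) × [bracket] = (788/π) × 0.531222 = 133.25 W/m².
— Configuration B (φ=-7.7°):
Solar declination: sin δ = sin ε · sin λ_s = sin 69.30° × sin 125.5° = 0.76156, so δ = +49.602°.
cos H₀ = −tan(-7.7°) tan(+49.602°) = 0.1589, H₀ = 1.4112 rad.
Bracket: H₀ sin φ sin δ + cos φ cos δ sin H₀ = 1.4112×-0.13399×0.76156 + 0.99098×0.64809×0.98730 = -0.144001 + 0.634088 = 0.490087.
Q̄ = (S₀/π) × [bracket] = (788/π) × 0.490087 = 122.93 W/m².
Ratio Q̄_A / Q̄_B = 133.25 / 122.93 = 1.084.

Q̄_A / Q̄_B ≈ 1.08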